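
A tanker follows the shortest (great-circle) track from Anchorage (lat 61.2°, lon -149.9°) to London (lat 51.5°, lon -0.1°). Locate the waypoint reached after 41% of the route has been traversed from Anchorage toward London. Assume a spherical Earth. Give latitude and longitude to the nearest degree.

≈ lat 80°, lon -82°

Convert each endpoint to a unit vector on the sphere (x = cos φ cos λ, y = cos φ sin λ, z = sin φ).
The central angle between the endpoints is δ = arccos(p₁·p₂) ≈ 1.130 rad (64.7°).
Interpolate at f = 0.41 with slerp weights a = sin((1−f)δ)/sin δ ≈ 0.684, b = sin(fδ)/sin δ ≈ 0.494.
p = a·p₁ + b·p₂ ≈ (0.023, -0.166, 0.986); φ = arcsin(p_z) ≈ 80.37°, λ = atan2(p_y, p_x) ≈ -82.23°.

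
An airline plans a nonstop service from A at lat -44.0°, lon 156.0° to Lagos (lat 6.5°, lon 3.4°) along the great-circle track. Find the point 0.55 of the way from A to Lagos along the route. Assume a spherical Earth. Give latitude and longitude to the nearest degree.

From cos δ = sin φ₁ sin φ₂ + cos φ₁ cos φ₂ cos Δλ, the central angle is δ ≈ 2.365 rad (135.5°).
Interpolate at f = 0.55 with slerp weights a = sin((1−f)δ)/sin δ ≈ 1.247, b = sin(fδ)/sin δ ≈ 1.375.
p = a·p₁ + b·p₂ ≈ (0.544, 0.446, -0.711); φ = arcsin(p_z) ≈ -45.30°, λ = atan2(p_y, p_x) ≈ 39.35°.

≈ lat -45°, lon 39°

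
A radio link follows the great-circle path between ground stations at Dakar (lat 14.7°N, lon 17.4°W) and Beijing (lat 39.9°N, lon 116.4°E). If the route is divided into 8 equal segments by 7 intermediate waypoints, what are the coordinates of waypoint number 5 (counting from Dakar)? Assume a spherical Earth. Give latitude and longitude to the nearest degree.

The haversine formula gives a central angle δ ≈ 1.929 rad (110.5°) between the endpoints.
Interpolate at f = 5/8 with slerp weights a = sin((1−f)δ)/sin δ ≈ 0.707, b = sin(fδ)/sin δ ≈ 0.998.
p = a·p₁ + b·p₂ ≈ (0.312, 0.481, 0.819); φ = arcsin(p_z) ≈ 55.01°, λ = atan2(p_y, p_x) ≈ 57.01°.

≈ lat 55°N, lon 57°E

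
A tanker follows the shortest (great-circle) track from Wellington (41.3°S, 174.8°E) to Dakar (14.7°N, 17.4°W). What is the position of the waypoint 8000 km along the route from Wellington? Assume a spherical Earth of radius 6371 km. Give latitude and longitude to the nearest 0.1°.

Convert each endpoint to a unit vector on the sphere (x = cos φ cos λ, y = cos φ sin λ, z = sin φ).
The central angle between the endpoints is δ = arccos(p₁·p₂) ≈ 2.642 rad (151.4°). The total great-circle distance is δ·R ≈ 2.642 × 6371 ≈ 16832 km, so the target fraction is f = 8000/16832 ≈ 0.475.
Interpolate at f ≈ 0.475 with slerp weights a = sin((1−f)δ)/sin δ ≈ 2.052, b = sin(fδ)/sin δ ≈ 1.984.
p = a·p₁ + b·p₂ ≈ (0.297, -0.434, -0.851); φ = arcsin(p_z) ≈ -58.27°, λ = atan2(p_y, p_x) ≈ -55.67°.

≈ 58.3°S, 55.7°W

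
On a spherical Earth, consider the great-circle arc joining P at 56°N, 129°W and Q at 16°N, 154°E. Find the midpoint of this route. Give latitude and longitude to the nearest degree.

≈ 42°N, 179°W

Write both endpoints as unit vectors p₁, p₂ with components (cos φ cos λ, cos φ sin λ, sin φ).
The central angle between the endpoints is δ = arccos(p₁·p₂) ≈ 1.214 rad (69.5°).
Interpolate at f = 1/2 with slerp weights a = sin((1−f)δ)/sin δ ≈ 0.609, b = sin(fδ)/sin δ ≈ 0.609.
p = a·p₁ + b·p₂ ≈ (-0.740, -0.008, 0.672); φ = arcsin(p_z) ≈ 42.25°, λ = atan2(p_y, p_x) ≈ -179.38°.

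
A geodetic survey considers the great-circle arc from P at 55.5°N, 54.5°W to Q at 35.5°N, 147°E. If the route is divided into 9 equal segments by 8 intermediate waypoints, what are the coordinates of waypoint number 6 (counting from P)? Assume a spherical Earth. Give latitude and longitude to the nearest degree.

≈ 63°N, 160°E

Convert each endpoint to a unit vector on the sphere (x = cos φ cos λ, y = cos φ sin λ, z = sin φ).
The central angle between the endpoints is δ = arccos(p₁·p₂) ≈ 1.521 rad (87.2°).
Interpolate at f = 6/9 with slerp weights a = sin((1−f)δ)/sin δ ≈ 0.486, b = sin(fδ)/sin δ ≈ 0.850.
p = a·p₁ + b·p₂ ≈ (-0.420, 0.153, 0.894); φ = arcsin(p_z) ≈ 63.43°, λ = atan2(p_y, p_x) ≈ 160.04°.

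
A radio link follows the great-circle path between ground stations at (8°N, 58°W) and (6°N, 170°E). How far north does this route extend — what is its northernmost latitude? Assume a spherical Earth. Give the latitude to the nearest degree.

≈ 17°N

The great circle lies in the plane with unit normal n̂ = (p₁ × p₂)/|p₁ × p₂|.
Here n̂_z ≈ -0.957; the vertex latitude is φ_max = arccos|n̂_z| ≈ 16.8°.
Check via Clairaut: cos φ_max = |cos φ₁| · sin C = cos(8.0°)·sin(75.1°) ≈ 0.957, again giving ≈ 16.8°.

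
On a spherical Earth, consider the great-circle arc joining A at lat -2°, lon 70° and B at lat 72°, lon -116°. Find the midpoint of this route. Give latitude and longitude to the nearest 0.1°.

Write both endpoints as unit vectors p₁, p₂ with components (cos φ cos λ, cos φ sin λ, sin φ).
The central angle between the endpoints is δ = arccos(p₁·p₂) ≈ 1.918 rad (109.9°).
Interpolate at f = 1/2 with slerp weights a = sin((1−f)δ)/sin δ ≈ 0.871, b = sin(fδ)/sin δ ≈ 0.871.
p = a·p₁ + b·p₂ ≈ (0.180, 0.576, 0.798); φ = arcsin(p_z) ≈ 52.90°, λ = atan2(p_y, p_x) ≈ 72.67°.

≈ lat 52.9°, lon 72.7°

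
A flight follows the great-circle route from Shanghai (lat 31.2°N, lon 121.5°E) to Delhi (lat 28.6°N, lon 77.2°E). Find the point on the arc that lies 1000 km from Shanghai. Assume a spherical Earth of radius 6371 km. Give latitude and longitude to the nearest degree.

≈ lat 32°N, lon 111°E

Convert each endpoint to a unit vector on the sphere (x = cos φ cos λ, y = cos φ sin λ, z = sin φ).
The central angle between the endpoints is δ = arccos(p₁·p₂) ≈ 0.667 rad (38.2°). The total great-circle distance is δ·R ≈ 0.667 × 6371 ≈ 4252 km, so the target fraction is f = 1000/4252 ≈ 0.235.
Interpolate at f ≈ 0.235 with slerp weights a = sin((1−f)δ)/sin δ ≈ 0.789, b = sin(fδ)/sin δ ≈ 0.253.
p = a·p₁ + b·p₂ ≈ (-0.304, 0.792, 0.530); φ = arcsin(p_z) ≈ 31.99°, λ = atan2(p_y, p_x) ≈ 110.98°.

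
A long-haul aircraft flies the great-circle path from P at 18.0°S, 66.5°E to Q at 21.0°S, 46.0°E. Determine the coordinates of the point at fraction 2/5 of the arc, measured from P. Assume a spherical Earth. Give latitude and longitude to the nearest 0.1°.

≈ 19.5°S, 58.4°E

The haversine formula gives a central angle δ ≈ 0.341 rad (19.5°) between the endpoints.
Interpolate at f = 2/5 with slerp weights a = sin((1−f)δ)/sin δ ≈ 0.608, b = sin(fδ)/sin δ ≈ 0.407.
p = a·p₁ + b·p₂ ≈ (0.494, 0.803, -0.333); φ = arcsin(p_z) ≈ -19.48°, λ = atan2(p_y, p_x) ≈ 58.39°.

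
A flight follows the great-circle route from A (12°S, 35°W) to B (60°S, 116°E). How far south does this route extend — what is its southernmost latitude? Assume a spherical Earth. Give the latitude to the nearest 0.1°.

≈ 75.8°S

The great circle lies in the plane with unit normal n̂ = (p₁ × p₂)/|p₁ × p₂|.
Here n̂_z ≈ +0.245; the vertex latitude is φ_max = arccos|n̂_z| ≈ 75.8°.
Check via Clairaut: cos φ_max = |cos φ₁| · sin C = cos(12.0°)·sin(165.5°) ≈ 0.245, again giving ≈ 75.8°.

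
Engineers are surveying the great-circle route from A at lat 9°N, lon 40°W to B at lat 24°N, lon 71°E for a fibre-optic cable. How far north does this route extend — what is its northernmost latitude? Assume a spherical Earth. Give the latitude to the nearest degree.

The great circle lies in the plane with unit normal n̂ = (p₁ × p₂)/|p₁ × p₂|.
Here n̂_z ≈ +0.872; the vertex latitude is φ_max = arccos|n̂_z| ≈ 29.3°.

≈ 29°N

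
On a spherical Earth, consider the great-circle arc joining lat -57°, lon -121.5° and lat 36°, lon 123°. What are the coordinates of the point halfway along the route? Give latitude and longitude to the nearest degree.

≈ lat -18°, lon 164°

Convert each endpoint to a unit vector on the sphere (x = cos φ cos λ, y = cos φ sin λ, z = sin φ).
The central angle between the endpoints is δ = arccos(p₁·p₂) ≈ 2.322 rad (133.1°).
Interpolate at f = 1/2 with slerp weights a = sin((1−f)δ)/sin δ ≈ 1.255, b = sin(fδ)/sin δ ≈ 1.255.
p = a·p₁ + b·p₂ ≈ (-0.910, 0.269, -0.315); φ = arcsin(p_z) ≈ -18.36°, λ = atan2(p_y, p_x) ≈ 163.55°.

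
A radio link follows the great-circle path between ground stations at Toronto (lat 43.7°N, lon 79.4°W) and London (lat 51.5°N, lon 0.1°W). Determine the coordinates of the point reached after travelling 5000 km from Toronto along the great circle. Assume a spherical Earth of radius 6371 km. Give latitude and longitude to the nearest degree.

≈ lat 54°N, lon 10°W

Convert each endpoint to a unit vector on the sphere (x = cos φ cos λ, y = cos φ sin λ, z = sin φ).
The central angle between the endpoints is δ = arccos(p₁·p₂) ≈ 0.897 rad (51.4°). The total great-circle distance is δ·R ≈ 0.897 × 6371 ≈ 5712 km, so the target fraction is f = 5000/5712 ≈ 0.875.
Interpolate at f ≈ 0.875 with slerp weights a = sin((1−f)δ)/sin δ ≈ 0.143, b = sin(fδ)/sin δ ≈ 0.905.
p = a·p₁ + b·p₂ ≈ (0.582, -0.102, 0.807); φ = arcsin(p_z) ≈ 53.77°, λ = atan2(p_y, p_x) ≈ -9.98°.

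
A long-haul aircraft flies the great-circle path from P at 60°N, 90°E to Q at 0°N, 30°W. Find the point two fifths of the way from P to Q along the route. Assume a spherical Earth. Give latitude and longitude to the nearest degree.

≈ 53°N, 11°E

Write both endpoints as unit vectors p₁, p₂ with components (cos φ cos λ, cos φ sin λ, sin φ).
The central angle between the endpoints is δ = arccos(p₁·p₂) ≈ 1.823 rad (104.5°).
Interpolate at f = 2/5 with slerp weights a = sin((1−f)δ)/sin δ ≈ 0.918, b = sin(fδ)/sin δ ≈ 0.688.
p = a·p₁ + b·p₂ ≈ (0.596, 0.115, 0.795); φ = arcsin(p_z) ≈ 52.63°, λ = atan2(p_y, p_x) ≈ 10.89°.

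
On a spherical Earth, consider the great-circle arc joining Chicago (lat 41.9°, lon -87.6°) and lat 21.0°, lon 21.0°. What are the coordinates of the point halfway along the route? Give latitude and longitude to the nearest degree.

≈ lat 46°, lon -24°

From cos δ = sin φ₁ sin φ₂ + cos φ₁ cos φ₂ cos Δλ, the central angle is δ ≈ 1.553 rad (89.0°).
Interpolate at f = 1/2 with slerp weights a = sin((1−f)δ)/sin δ ≈ 0.701, b = sin(fδ)/sin δ ≈ 0.701.
p = a·p₁ + b·p₂ ≈ (0.633, -0.287, 0.719); φ = arcsin(p_z) ≈ 46.00°, λ = atan2(p_y, p_x) ≈ -24.38°.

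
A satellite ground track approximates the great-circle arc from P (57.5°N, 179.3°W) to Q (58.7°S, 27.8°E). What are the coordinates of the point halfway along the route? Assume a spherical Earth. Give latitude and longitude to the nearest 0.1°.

The haversine formula gives a central angle δ ≈ 2.892 rad (165.7°) between the endpoints.
Interpolate at f = 1/2 with slerp weights a = sin((1−f)δ)/sin δ ≈ 4.025, b = sin(fδ)/sin δ ≈ 4.025.
p = a·p₁ + b·p₂ ≈ (-0.313, 0.949, -0.045); φ = arcsin(p_z) ≈ -2.55°, λ = atan2(p_y, p_x) ≈ 108.24°.

≈ (2.6°S, 108.2°E)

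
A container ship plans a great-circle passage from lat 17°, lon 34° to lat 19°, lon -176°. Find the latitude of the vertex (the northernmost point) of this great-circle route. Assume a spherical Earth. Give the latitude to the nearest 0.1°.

≈ 51.5°

The great circle lies in the plane with unit normal n̂ = (p₁ × p₂)/|p₁ × p₂|.
Here n̂_z ≈ +0.623; the vertex latitude is φ_max = arccos|n̂_z| ≈ 51.5°.
Check via Clairaut: cos φ_max = |cos φ₁| · sin C = cos(17.0°)·sin(40.6°) ≈ 0.623, again giving ≈ 51.5°.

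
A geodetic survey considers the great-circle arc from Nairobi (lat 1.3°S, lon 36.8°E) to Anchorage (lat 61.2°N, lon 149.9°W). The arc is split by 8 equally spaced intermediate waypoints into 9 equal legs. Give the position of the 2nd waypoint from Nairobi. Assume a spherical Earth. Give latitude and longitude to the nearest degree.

Write both endpoints as unit vectors p₁, p₂ with components (cos φ cos λ, cos φ sin λ, sin φ).
The central angle between the endpoints is δ = arccos(p₁·p₂) ≈ 2.092 rad (119.9°).
Interpolate at f = 2/9 with slerp weights a = sin((1−f)δ)/sin δ ≈ 1.151, b = sin(fδ)/sin δ ≈ 0.517.
p = a·p₁ + b·p₂ ≈ (0.706, 0.565, 0.427); φ = arcsin(p_z) ≈ 25.28°, λ = atan2(p_y, p_x) ≈ 38.64°.

≈ lat 25°N, lon 39°E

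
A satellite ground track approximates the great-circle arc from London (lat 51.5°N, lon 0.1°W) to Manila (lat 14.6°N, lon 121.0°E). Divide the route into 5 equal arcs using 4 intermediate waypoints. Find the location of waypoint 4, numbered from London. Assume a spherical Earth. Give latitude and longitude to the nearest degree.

≈ lat 31°N, lon 109°E

Convert each endpoint to a unit vector on the sphere (x = cos φ cos λ, y = cos φ sin λ, z = sin φ).
The central angle between the endpoints is δ = arccos(p₁·p₂) ≈ 1.685 rad (96.5°).
Interpolate at f = 4/5 with slerp weights a = sin((1−f)δ)/sin δ ≈ 0.333, b = sin(fδ)/sin δ ≈ 0.982.
p = a·p₁ + b·p₂ ≈ (-0.282, 0.814, 0.508); φ = arcsin(p_z) ≈ 30.52°, λ = atan2(p_y, p_x) ≈ 109.12°.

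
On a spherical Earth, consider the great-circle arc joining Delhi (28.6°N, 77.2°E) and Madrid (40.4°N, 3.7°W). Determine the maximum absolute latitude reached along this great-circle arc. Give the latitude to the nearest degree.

≈ 43°N

The great circle lies in the plane with unit normal n̂ = (p₁ × p₂)/|p₁ × p₂|.
Here n̂_z ≈ -0.726; the vertex latitude is φ_max = arccos|n̂_z| ≈ 43.4°.
Check via Clairaut: cos φ_max = |cos φ₁| · sin C = cos(28.6°)·sin(55.8°) ≈ 0.726, again giving ≈ 43.4°.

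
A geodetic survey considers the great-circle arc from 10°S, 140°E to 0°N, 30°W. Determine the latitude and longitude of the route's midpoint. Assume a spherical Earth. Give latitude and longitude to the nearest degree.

From cos δ = sin φ₁ sin φ₂ + cos φ₁ cos φ₂ cos Δλ, the central angle is δ ≈ 2.895 rad (165.9°).
Interpolate at f = 1/2 with slerp weights a = sin((1−f)δ)/sin δ ≈ 4.072, b = sin(fδ)/sin δ ≈ 4.072.
p = a·p₁ + b·p₂ ≈ (0.455, 0.542, -0.707); φ = arcsin(p_z) ≈ -45.00°, λ = atan2(p_y, p_x) ≈ 50.00°.

≈ 45°S, 50°E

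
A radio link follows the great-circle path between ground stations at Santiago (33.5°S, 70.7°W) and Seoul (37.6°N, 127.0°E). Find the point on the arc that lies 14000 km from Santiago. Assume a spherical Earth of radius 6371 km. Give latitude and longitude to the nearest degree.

≈ (34°N, 176°E)

Convert each endpoint to a unit vector on the sphere (x = cos φ cos λ, y = cos φ sin λ, z = sin φ).
The central angle between the endpoints is δ = arccos(p₁·p₂) ≈ 2.881 rad (165.1°). The total great-circle distance is δ·R ≈ 2.881 × 6371 ≈ 18353 km, so the target fraction is f = 14000/18353 ≈ 0.763.
Interpolate at f ≈ 0.763 with slerp weights a = sin((1−f)δ)/sin δ ≈ 2.448, b = sin(fδ)/sin δ ≈ 3.140.
p = a·p₁ + b·p₂ ≈ (-0.823, 0.061, 0.565); φ = arcsin(p_z) ≈ 34.41°, λ = atan2(p_y, p_x) ≈ 175.78°.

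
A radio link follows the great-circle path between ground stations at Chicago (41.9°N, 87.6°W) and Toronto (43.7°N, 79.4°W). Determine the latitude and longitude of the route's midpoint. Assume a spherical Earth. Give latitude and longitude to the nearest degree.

≈ (43°N, 84°W)

Convert each endpoint to a unit vector on the sphere (x = cos φ cos λ, y = cos φ sin λ, z = sin φ).
The central angle between the endpoints is δ = arccos(p₁·p₂) ≈ 0.110 rad (6.3°).
Interpolate at f = 1/2 with slerp weights a = sin((1−f)δ)/sin δ ≈ 0.501, b = sin(fδ)/sin δ ≈ 0.501.
p = a·p₁ + b·p₂ ≈ (0.082, -0.728, 0.680); φ = arcsin(p_z) ≈ 42.87°, λ = atan2(p_y, p_x) ≈ -83.56°.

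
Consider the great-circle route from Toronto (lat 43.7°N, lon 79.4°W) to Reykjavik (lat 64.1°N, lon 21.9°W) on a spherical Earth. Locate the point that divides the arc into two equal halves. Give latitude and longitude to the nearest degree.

From cos δ = sin φ₁ sin φ₂ + cos φ₁ cos φ₂ cos Δλ, the central angle is δ ≈ 0.658 rad (37.7°).
Interpolate at f = 1/2 with slerp weights a = sin((1−f)δ)/sin δ ≈ 0.528, b = sin(fδ)/sin δ ≈ 0.528.
p = a·p₁ + b·p₂ ≈ (0.284, -0.462, 0.840); φ = arcsin(p_z) ≈ 57.17°, λ = atan2(p_y, p_x) ≈ -58.36°.

≈ lat 57°N, lon 58°W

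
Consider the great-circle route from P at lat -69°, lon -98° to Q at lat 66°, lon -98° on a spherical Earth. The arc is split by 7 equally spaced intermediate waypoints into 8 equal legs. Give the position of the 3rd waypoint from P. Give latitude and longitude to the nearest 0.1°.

Write both endpoints as unit vectors p₁, p₂ with components (cos φ cos λ, cos φ sin λ, sin φ).
The central angle between the endpoints is δ = arccos(p₁·p₂) ≈ 2.356 rad (135.0°).
Interpolate at f = 3/8 with slerp weights a = sin((1−f)δ)/sin δ ≈ 1.407, b = sin(fδ)/sin δ ≈ 1.093.
p = a·p₁ + b·p₂ ≈ (-0.132, -0.940, -0.315); φ = arcsin(p_z) ≈ -18.37°, λ = atan2(p_y, p_x) ≈ -98.00°.

≈ lat -18.4°, lon -98.0°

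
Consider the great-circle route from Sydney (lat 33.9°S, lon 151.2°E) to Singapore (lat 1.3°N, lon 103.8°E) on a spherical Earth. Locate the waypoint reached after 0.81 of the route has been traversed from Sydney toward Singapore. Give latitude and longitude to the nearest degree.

From cos δ = sin φ₁ sin φ₂ + cos φ₁ cos φ₂ cos Δλ, the central angle is δ ≈ 0.990 rad (56.7°).
Interpolate at f = 0.81 with slerp weights a = sin((1−f)δ)/sin δ ≈ 0.224, b = sin(fδ)/sin δ ≈ 0.860.
p = a·p₁ + b·p₂ ≈ (-0.368, 0.924, -0.105); φ = arcsin(p_z) ≈ -6.04°, λ = atan2(p_y, p_x) ≈ 111.70°.

≈ lat 6°S, lon 112°E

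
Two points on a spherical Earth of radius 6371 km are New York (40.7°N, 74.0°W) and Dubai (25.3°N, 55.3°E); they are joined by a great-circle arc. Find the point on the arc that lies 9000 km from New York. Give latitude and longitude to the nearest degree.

The haversine formula gives a central angle δ ≈ 1.727 rad (98.9°) between the endpoints. The total great-circle distance is δ·R ≈ 1.727 × 6371 ≈ 11002 km, so the target fraction is f = 9000/11002 ≈ 0.818.
Interpolate at f ≈ 0.818 with slerp weights a = sin((1−f)δ)/sin δ ≈ 0.313, b = sin(fδ)/sin δ ≈ 1.000.
p = a·p₁ + b·p₂ ≈ (0.580, 0.515, 0.631); φ = arcsin(p_z) ≈ 39.14°, λ = atan2(p_y, p_x) ≈ 41.61°.

≈ 39°N, 42°E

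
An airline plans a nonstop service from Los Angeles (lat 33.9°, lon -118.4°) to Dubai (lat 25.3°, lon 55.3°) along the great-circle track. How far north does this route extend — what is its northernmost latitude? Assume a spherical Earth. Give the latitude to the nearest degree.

≈ 85°

The great circle lies in the plane with unit normal n̂ = (p₁ × p₂)/|p₁ × p₂|.
Here n̂_z ≈ +0.096; the vertex latitude is φ_max = arccos|n̂_z| ≈ 84.5°.
Check via Clairaut: cos φ_max = |cos φ₁| · sin C = cos(33.9°)·sin(6.6°) ≈ 0.096, again giving ≈ 84.5°.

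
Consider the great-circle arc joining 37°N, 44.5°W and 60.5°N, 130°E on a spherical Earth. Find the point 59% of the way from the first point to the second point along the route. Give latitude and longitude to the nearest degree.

The haversine formula gives a central angle δ ≈ 1.438 rad (82.4°) between the endpoints.
Interpolate at f = 0.59 with slerp weights a = sin((1−f)δ)/sin δ ≈ 0.561, b = sin(fδ)/sin δ ≈ 0.757.
p = a·p₁ + b·p₂ ≈ (0.080, -0.028, 0.996); φ = arcsin(p_z) ≈ 85.13°, λ = atan2(p_y, p_x) ≈ -19.61°.

≈ 85°N, 20°W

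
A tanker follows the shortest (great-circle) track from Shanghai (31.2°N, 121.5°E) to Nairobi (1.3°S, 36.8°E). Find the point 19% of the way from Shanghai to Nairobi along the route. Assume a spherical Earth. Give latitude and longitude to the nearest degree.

The haversine formula gives a central angle δ ≈ 1.504 rad (86.1°) between the endpoints.
Interpolate at f = 0.19 with slerp weights a = sin((1−f)δ)/sin δ ≈ 0.940, b = sin(fδ)/sin δ ≈ 0.282.
p = a·p₁ + b·p₂ ≈ (-0.194, 0.855, 0.481); φ = arcsin(p_z) ≈ 28.74°, λ = atan2(p_y, p_x) ≈ 102.80°.

≈ (29°N, 103°E)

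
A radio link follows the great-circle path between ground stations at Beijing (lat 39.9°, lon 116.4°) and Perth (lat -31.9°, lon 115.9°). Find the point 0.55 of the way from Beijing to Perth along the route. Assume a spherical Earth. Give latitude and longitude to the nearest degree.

≈ lat 0°, lon 116°

From cos δ = sin φ₁ sin φ₂ + cos φ₁ cos φ₂ cos Δλ, the central angle is δ ≈ 1.253 rad (71.8°).
Interpolate at f = 0.55 with slerp weights a = sin((1−f)δ)/sin δ ≈ 0.563, b = sin(fδ)/sin δ ≈ 0.669.
p = a·p₁ + b·p₂ ≈ (-0.440, 0.898, 0.007); φ = arcsin(p_z) ≈ 0.41°, λ = atan2(p_y, p_x) ≈ 116.12°.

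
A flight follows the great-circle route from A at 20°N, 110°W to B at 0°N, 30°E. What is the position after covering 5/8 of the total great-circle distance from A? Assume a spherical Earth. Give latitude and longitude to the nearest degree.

Write both endpoints as unit vectors p₁, p₂ with components (cos φ cos λ, cos φ sin λ, sin φ).
The central angle between the endpoints is δ = arccos(p₁·p₂) ≈ 2.374 rad (136.0°).
Interpolate at f = 5/8 with slerp weights a = sin((1−f)δ)/sin δ ≈ 1.120, b = sin(fδ)/sin δ ≈ 1.435.
p = a·p₁ + b·p₂ ≈ (0.883, -0.271, 0.383); φ = arcsin(p_z) ≈ 22.52°, λ = atan2(p_y, p_x) ≈ -17.08°.

≈ 23°N, 17°W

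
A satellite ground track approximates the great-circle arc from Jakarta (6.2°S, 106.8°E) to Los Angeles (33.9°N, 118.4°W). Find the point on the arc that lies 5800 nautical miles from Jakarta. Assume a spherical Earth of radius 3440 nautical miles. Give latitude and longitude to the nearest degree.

Write both endpoints as unit vectors p₁, p₂ with components (cos φ cos λ, cos φ sin λ, sin φ).
The central angle between the endpoints is δ = arccos(p₁·p₂) ≈ 2.267 rad (129.9°). The total great-circle distance is δ·R ≈ 2.267 × 3440 ≈ 7800 nmi, so the target fraction is f = 5800/7800 ≈ 0.744.
Interpolate at f ≈ 0.744 with slerp weights a = sin((1−f)δ)/sin δ ≈ 0.716, b = sin(fδ)/sin δ ≈ 1.295.
p = a·p₁ + b·p₂ ≈ (-0.717, -0.264, 0.645); φ = arcsin(p_z) ≈ 40.17°, λ = atan2(p_y, p_x) ≈ -159.78°.

≈ (40°N, 160°W)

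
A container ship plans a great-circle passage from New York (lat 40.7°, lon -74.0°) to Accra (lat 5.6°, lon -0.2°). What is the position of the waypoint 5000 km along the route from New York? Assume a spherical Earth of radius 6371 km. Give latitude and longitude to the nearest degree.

From cos δ = sin φ₁ sin φ₂ + cos φ₁ cos φ₂ cos Δλ, the central angle is δ ≈ 1.293 rad (74.1°). The total great-circle distance is δ·R ≈ 1.293 × 6371 ≈ 8238 km, so the target fraction is f = 5000/8238 ≈ 0.607.
Interpolate at f ≈ 0.607 with slerp weights a = sin((1−f)δ)/sin δ ≈ 0.506, b = sin(fδ)/sin δ ≈ 0.735.
p = a·p₁ + b·p₂ ≈ (0.837, -0.371, 0.402); φ = arcsin(p_z) ≈ 23.69°, λ = atan2(p_y, p_x) ≈ -23.92°.

≈ lat 24°, lon -24°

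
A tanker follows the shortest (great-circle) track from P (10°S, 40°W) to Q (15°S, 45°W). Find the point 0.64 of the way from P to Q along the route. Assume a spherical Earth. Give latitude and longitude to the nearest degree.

The haversine formula gives a central angle δ ≈ 0.122 rad (7.0°) between the endpoints.
Interpolate at f = 0.64 with slerp weights a = sin((1−f)δ)/sin δ ≈ 0.361, b = sin(fδ)/sin δ ≈ 0.641.
p = a·p₁ + b·p₂ ≈ (0.710, -0.666, -0.229); φ = arcsin(p_z) ≈ -13.21°, λ = atan2(p_y, p_x) ≈ -43.18°.

≈ (13°S, 43°W)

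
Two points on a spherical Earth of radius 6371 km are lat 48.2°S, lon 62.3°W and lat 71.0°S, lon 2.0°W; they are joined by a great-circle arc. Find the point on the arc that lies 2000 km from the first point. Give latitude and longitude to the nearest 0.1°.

≈ lat 62.8°S, lon 43.2°W

The haversine formula gives a central angle δ ≈ 0.623 rad (35.7°) between the endpoints. The total great-circle distance is δ·R ≈ 0.623 × 6371 ≈ 3966 km, so the target fraction is f = 2000/3966 ≈ 0.504.
Interpolate at f ≈ 0.504 with slerp weights a = sin((1−f)δ)/sin δ ≈ 0.521, b = sin(fδ)/sin δ ≈ 0.530.
p = a·p₁ + b·p₂ ≈ (0.334, -0.313, -0.889); φ = arcsin(p_z) ≈ -62.75°, λ = atan2(p_y, p_x) ≈ -43.21°.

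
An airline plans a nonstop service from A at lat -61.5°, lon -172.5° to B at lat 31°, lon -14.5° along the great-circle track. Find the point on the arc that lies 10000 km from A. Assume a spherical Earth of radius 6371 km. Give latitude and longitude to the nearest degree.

≈ lat -23°, lon -31°

From cos δ = sin φ₁ sin φ₂ + cos φ₁ cos φ₂ cos Δλ, the central angle is δ ≈ 2.553 rad (146.3°). The total great-circle distance is δ·R ≈ 2.553 × 6371 ≈ 16267 km, so the target fraction is f = 10000/16267 ≈ 0.615.
Interpolate at f ≈ 0.615 with slerp weights a = sin((1−f)δ)/sin δ ≈ 1.500, b = sin(fδ)/sin δ ≈ 1.802.
p = a·p₁ + b·p₂ ≈ (0.786, -0.480, -0.390); φ = arcsin(p_z) ≈ -22.97°, λ = atan2(p_y, p_x) ≈ -31.43°.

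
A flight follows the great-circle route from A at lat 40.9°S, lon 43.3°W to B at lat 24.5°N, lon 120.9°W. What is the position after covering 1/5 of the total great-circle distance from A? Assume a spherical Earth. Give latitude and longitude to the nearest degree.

≈ lat 30°S, lon 63°W

From cos δ = sin φ₁ sin φ₂ + cos φ₁ cos φ₂ cos Δλ, the central angle is δ ≈ 1.695 rad (97.1°).
Interpolate at f = 1/5 with slerp weights a = sin((1−f)δ)/sin δ ≈ 0.985, b = sin(fδ)/sin δ ≈ 0.335.
p = a·p₁ + b·p₂ ≈ (0.385, -0.772, -0.506); φ = arcsin(p_z) ≈ -30.38°, λ = atan2(p_y, p_x) ≈ -63.49°.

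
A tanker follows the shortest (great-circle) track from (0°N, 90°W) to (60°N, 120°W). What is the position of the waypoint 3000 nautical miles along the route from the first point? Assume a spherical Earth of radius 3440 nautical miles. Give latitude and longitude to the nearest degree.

Write both endpoints as unit vectors p₁, p₂ with components (cos φ cos λ, cos φ sin λ, sin φ).
The central angle between the endpoints is δ = arccos(p₁·p₂) ≈ 1.123 rad (64.3°). The total great-circle distance is δ·R ≈ 1.123 × 3440 ≈ 3863 nmi, so the target fraction is f = 3000/3863 ≈ 0.777.
Interpolate at f ≈ 0.777 with slerp weights a = sin((1−f)δ)/sin δ ≈ 0.275, b = sin(fδ)/sin δ ≈ 0.849.
p = a·p₁ + b·p₂ ≈ (-0.212, -0.643, 0.736); φ = arcsin(p_z) ≈ 47.36°, λ = atan2(p_y, p_x) ≈ -108.27°.

≈ (47°N, 108°W)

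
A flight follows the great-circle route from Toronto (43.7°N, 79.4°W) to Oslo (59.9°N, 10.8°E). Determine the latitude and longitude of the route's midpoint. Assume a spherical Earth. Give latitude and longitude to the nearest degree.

≈ 61°N, 45°W

From cos δ = sin φ₁ sin φ₂ + cos φ₁ cos φ₂ cos Δλ, the central angle is δ ≈ 0.932 rad (53.4°).
Interpolate at f = 1/2 with slerp weights a = sin((1−f)δ)/sin δ ≈ 0.560, b = sin(fδ)/sin δ ≈ 0.560.
p = a·p₁ + b·p₂ ≈ (0.350, -0.345, 0.871); φ = arcsin(p_z) ≈ 60.55°, λ = atan2(p_y, p_x) ≈ -44.59°.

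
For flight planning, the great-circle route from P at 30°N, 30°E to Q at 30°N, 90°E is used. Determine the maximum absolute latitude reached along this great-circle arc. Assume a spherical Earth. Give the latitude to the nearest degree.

The great circle lies in the plane with unit normal n̂ = (p₁ × p₂)/|p₁ × p₂|.
Here n̂_z ≈ +0.832; the vertex latitude is φ_max = arccos|n̂_z| ≈ 33.7°.

≈ 34°N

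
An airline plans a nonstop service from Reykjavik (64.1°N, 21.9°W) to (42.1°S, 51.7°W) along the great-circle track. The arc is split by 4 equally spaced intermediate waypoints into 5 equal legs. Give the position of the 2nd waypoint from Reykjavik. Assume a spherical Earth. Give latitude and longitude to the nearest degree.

≈ (22°N, 39°W)

Write both endpoints as unit vectors p₁, p₂ with components (cos φ cos λ, cos φ sin λ, sin φ).
The central angle between the endpoints is δ = arccos(p₁·p₂) ≈ 1.898 rad (108.8°).
Interpolate at f = 2/5 with slerp weights a = sin((1−f)δ)/sin δ ≈ 0.959, b = sin(fδ)/sin δ ≈ 0.727.
p = a·p₁ + b·p₂ ≈ (0.723, -0.580, 0.375); φ = arcsin(p_z) ≈ 22.05°, λ = atan2(p_y, p_x) ≈ -38.72°.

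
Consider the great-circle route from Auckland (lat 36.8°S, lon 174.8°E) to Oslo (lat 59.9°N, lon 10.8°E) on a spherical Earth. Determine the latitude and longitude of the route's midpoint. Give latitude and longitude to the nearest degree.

Write both endpoints as unit vectors p₁, p₂ with components (cos φ cos λ, cos φ sin λ, sin φ).
The central angle between the endpoints is δ = arccos(p₁·p₂) ≈ 2.700 rad (154.7°).
Interpolate at f = 1/2 with slerp weights a = sin((1−f)δ)/sin δ ≈ 2.285, b = sin(fδ)/sin δ ≈ 2.285.
p = a·p₁ + b·p₂ ≈ (-0.697, 0.381, 0.608); φ = arcsin(p_z) ≈ 37.46°, λ = atan2(p_y, p_x) ≈ 151.35°.

≈ lat 37°N, lon 151°E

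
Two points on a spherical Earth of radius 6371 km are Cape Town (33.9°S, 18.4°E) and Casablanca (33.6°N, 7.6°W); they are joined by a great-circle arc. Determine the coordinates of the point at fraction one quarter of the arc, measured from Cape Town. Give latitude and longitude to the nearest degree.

Write both endpoints as unit vectors p₁, p₂ with components (cos φ cos λ, cos φ sin λ, sin φ).
The central angle between the endpoints is δ = arccos(p₁·p₂) ≈ 1.253 rad (71.8°).
Interpolate at f = 1/4 with slerp weights a = sin((1−f)δ)/sin δ ≈ 0.850, b = sin(fδ)/sin δ ≈ 0.324.
p = a·p₁ + b·p₂ ≈ (0.937, 0.187, -0.295); φ = arcsin(p_z) ≈ -17.13°, λ = atan2(p_y, p_x) ≈ 11.28°.

≈ 17°S, 11°E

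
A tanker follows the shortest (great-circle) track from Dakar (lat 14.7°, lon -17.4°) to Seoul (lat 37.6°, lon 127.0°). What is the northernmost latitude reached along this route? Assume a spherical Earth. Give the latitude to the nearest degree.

The great circle lies in the plane with unit normal n̂ = (p₁ × p₂)/|p₁ × p₂|.
Here n̂_z ≈ +0.505; the vertex latitude is φ_max = arccos|n̂_z| ≈ 59.7°.

≈ 60°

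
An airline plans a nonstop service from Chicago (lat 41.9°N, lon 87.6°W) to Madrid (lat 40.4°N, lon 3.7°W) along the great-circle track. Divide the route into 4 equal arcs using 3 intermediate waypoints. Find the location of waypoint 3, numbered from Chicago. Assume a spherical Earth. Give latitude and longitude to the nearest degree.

≈ lat 47°N, lon 23°W

The haversine formula gives a central angle δ ≈ 1.055 rad (60.5°) between the endpoints.
Interpolate at f = 3/4 with slerp weights a = sin((1−f)δ)/sin δ ≈ 0.300, b = sin(fδ)/sin δ ≈ 0.818.
p = a·p₁ + b·p₂ ≈ (0.631, -0.263, 0.730); φ = arcsin(p_z) ≈ 46.89°, λ = atan2(p_y, p_x) ≈ -22.64°.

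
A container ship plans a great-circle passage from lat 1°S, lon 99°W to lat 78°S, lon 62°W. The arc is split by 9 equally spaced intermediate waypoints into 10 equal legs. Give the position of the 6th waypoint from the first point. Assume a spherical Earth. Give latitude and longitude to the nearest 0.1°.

≈ lat 48.2°S, lon 90.9°W

Convert each endpoint to a unit vector on the sphere (x = cos φ cos λ, y = cos φ sin λ, z = sin φ).
The central angle between the endpoints is δ = arccos(p₁·p₂) ≈ 1.387 rad (79.5°).
Interpolate at f = 6/10 with slerp weights a = sin((1−f)δ)/sin δ ≈ 0.536, b = sin(fδ)/sin δ ≈ 0.752.
p = a·p₁ + b·p₂ ≈ (-0.010, -0.667, -0.745); φ = arcsin(p_z) ≈ -48.15°, λ = atan2(p_y, p_x) ≈ -90.89°.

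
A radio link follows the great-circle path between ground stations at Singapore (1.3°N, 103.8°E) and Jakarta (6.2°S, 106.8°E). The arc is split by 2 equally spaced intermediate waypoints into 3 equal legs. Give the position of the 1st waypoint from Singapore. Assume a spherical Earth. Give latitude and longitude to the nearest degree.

≈ 1°S, 105°E

The haversine formula gives a central angle δ ≈ 0.141 rad (8.1°) between the endpoints.
Interpolate at f = 1/3 with slerp weights a = sin((1−f)δ)/sin δ ≈ 0.668, b = sin(fδ)/sin δ ≈ 0.334.
p = a·p₁ + b·p₂ ≈ (-0.255, 0.967, -0.021); φ = arcsin(p_z) ≈ -1.20°, λ = atan2(p_y, p_x) ≈ 104.80°.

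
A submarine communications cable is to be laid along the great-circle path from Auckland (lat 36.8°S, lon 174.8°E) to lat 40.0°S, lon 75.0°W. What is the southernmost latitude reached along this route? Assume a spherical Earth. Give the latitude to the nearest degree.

≈ 54°S

The great circle lies in the plane with unit normal n̂ = (p₁ × p₂)/|p₁ × p₂|.
Here n̂_z ≈ +0.585; the vertex latitude is φ_max = arccos|n̂_z| ≈ 54.2°.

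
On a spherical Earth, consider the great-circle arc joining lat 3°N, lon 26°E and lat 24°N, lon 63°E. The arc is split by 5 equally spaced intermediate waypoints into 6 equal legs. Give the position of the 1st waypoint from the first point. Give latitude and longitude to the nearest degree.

Write both endpoints as unit vectors p₁, p₂ with components (cos φ cos λ, cos φ sin λ, sin φ).
The central angle between the endpoints is δ = arccos(p₁·p₂) ≈ 0.723 rad (41.4°).
Interpolate at f = 1/6 with slerp weights a = sin((1−f)δ)/sin δ ≈ 0.857, b = sin(fδ)/sin δ ≈ 0.182.
p = a·p₁ + b·p₂ ≈ (0.844, 0.523, 0.119); φ = arcsin(p_z) ≈ 6.82°, λ = atan2(p_y, p_x) ≈ 31.77°.

≈ lat 7°N, lon 32°E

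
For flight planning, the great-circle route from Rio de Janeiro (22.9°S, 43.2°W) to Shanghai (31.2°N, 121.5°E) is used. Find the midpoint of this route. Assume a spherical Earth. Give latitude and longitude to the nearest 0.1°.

≈ (27.7°N, 23.7°E)

The haversine formula gives a central angle δ ≈ 2.864 rad (164.1°) between the endpoints.
Interpolate at f = 1/2 with slerp weights a = sin((1−f)δ)/sin δ ≈ 3.608, b = sin(fδ)/sin δ ≈ 3.608.
p = a·p₁ + b·p₂ ≈ (0.810, 0.356, 0.465); φ = arcsin(p_z) ≈ 27.72°, λ = atan2(p_y, p_x) ≈ 23.73°.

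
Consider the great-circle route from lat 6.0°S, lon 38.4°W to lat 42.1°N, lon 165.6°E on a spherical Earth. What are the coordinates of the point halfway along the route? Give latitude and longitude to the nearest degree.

≈ lat 52°N, lon 82°W

The haversine formula gives a central angle δ ≈ 2.410 rad (138.1°) between the endpoints.
Interpolate at f = 1/2 with slerp weights a = sin((1−f)δ)/sin δ ≈ 1.398, b = sin(fδ)/sin δ ≈ 1.398.
p = a·p₁ + b·p₂ ≈ (0.085, -0.606, 0.791); φ = arcsin(p_z) ≈ 52.29°, λ = atan2(p_y, p_x) ≈ -82.02°.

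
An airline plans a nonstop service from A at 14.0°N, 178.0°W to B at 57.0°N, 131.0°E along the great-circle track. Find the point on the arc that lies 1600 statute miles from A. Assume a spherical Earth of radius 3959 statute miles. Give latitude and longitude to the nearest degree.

Convert each endpoint to a unit vector on the sphere (x = cos φ cos λ, y = cos φ sin λ, z = sin φ).
The central angle between the endpoints is δ = arccos(p₁·p₂) ≈ 1.006 rad (57.6°). The total great-circle distance is δ·R ≈ 1.006 × 3959 ≈ 3982 mi, so the target fraction is f = 1600/3982 ≈ 0.402.
Interpolate at f ≈ 0.402 with slerp weights a = sin((1−f)δ)/sin δ ≈ 0.670, b = sin(fδ)/sin δ ≈ 0.466.
p = a·p₁ + b·p₂ ≈ (-0.816, 0.169, 0.553); φ = arcsin(p_z) ≈ 33.55°, λ = atan2(p_y, p_x) ≈ 168.32°.

≈ 34°N, 168°E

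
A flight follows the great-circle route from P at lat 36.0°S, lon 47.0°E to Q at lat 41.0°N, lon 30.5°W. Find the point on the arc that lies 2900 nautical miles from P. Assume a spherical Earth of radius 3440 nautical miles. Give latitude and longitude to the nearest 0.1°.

From cos δ = sin φ₁ sin φ₂ + cos φ₁ cos φ₂ cos Δλ, the central angle is δ ≈ 1.827 rad (104.7°). The total great-circle distance is δ·R ≈ 1.827 × 3440 ≈ 6285 nmi, so the target fraction is f = 2900/6285 ≈ 0.461.
Interpolate at f ≈ 0.461 with slerp weights a = sin((1−f)δ)/sin δ ≈ 0.861, b = sin(fδ)/sin δ ≈ 0.772.
p = a·p₁ + b·p₂ ≈ (0.977, 0.214, 0.000); φ = arcsin(p_z) ≈ 0.02°, λ = atan2(p_y, p_x) ≈ 12.34°.

≈ lat 0.0°N, lon 12.3°E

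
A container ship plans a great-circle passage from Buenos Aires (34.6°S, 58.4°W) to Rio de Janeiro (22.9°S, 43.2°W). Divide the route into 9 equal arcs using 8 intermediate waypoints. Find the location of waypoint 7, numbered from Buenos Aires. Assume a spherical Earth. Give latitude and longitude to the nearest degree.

Write both endpoints as unit vectors p₁, p₂ with components (cos φ cos λ, cos φ sin λ, sin φ).
The central angle between the endpoints is δ = arccos(p₁·p₂) ≈ 0.309 rad (17.7°).
Interpolate at f = 7/9 with slerp weights a = sin((1−f)δ)/sin δ ≈ 0.226, b = sin(fδ)/sin δ ≈ 0.783.
p = a·p₁ + b·p₂ ≈ (0.623, -0.652, -0.433); φ = arcsin(p_z) ≈ -25.64°, λ = atan2(p_y, p_x) ≈ -46.30°.

≈ 26°S, 46°W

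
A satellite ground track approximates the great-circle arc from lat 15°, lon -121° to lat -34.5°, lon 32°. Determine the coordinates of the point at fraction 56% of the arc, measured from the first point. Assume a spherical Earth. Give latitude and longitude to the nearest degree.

≈ lat -39°, lon -53°

The haversine formula gives a central angle δ ≈ 2.598 rad (148.9°) between the endpoints.
Interpolate at f = 0.56 with slerp weights a = sin((1−f)δ)/sin δ ≈ 1.759, b = sin(fδ)/sin δ ≈ 1.921.
p = a·p₁ + b·p₂ ≈ (0.467, -0.618, -0.632); φ = arcsin(p_z) ≈ -39.23°, λ = atan2(p_y, p_x) ≈ -52.92°.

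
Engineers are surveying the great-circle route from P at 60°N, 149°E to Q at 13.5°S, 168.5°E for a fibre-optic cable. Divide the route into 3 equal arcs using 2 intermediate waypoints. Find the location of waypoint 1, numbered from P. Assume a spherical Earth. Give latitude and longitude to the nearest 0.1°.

The haversine formula gives a central angle δ ≈ 1.312 rad (75.2°) between the endpoints.
Interpolate at f = 1/3 with slerp weights a = sin((1−f)δ)/sin δ ≈ 0.794, b = sin(fδ)/sin δ ≈ 0.438.
p = a·p₁ + b·p₂ ≈ (-0.758, 0.289, 0.585); φ = arcsin(p_z) ≈ 35.81°, λ = atan2(p_y, p_x) ≈ 159.10°.

≈ 35.8°N, 159.1°E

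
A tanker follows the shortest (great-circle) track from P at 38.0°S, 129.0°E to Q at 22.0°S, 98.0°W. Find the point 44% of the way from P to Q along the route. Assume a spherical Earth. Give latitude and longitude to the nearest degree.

≈ 56°S, 165°W

Convert each endpoint to a unit vector on the sphere (x = cos φ cos λ, y = cos φ sin λ, z = sin φ).
The central angle between the endpoints is δ = arccos(p₁·p₂) ≈ 1.842 rad (105.5°).
Interpolate at f = 0.44 with slerp weights a = sin((1−f)δ)/sin δ ≈ 0.891, b = sin(fδ)/sin δ ≈ 0.752.
p = a·p₁ + b·p₂ ≈ (-0.539, -0.145, -0.830); φ = arcsin(p_z) ≈ -56.09°, λ = atan2(p_y, p_x) ≈ -164.92°.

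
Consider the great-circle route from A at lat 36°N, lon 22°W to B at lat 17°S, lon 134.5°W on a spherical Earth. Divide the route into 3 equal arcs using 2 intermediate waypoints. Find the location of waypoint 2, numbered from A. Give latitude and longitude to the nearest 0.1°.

Write both endpoints as unit vectors p₁, p₂ with components (cos φ cos λ, cos φ sin λ, sin φ).
The central angle between the endpoints is δ = arccos(p₁·p₂) ≈ 2.058 rad (117.9°).
Interpolate at f = 2/3 with slerp weights a = sin((1−f)δ)/sin δ ≈ 0.717, b = sin(fδ)/sin δ ≈ 1.109.
p = a·p₁ + b·p₂ ≈ (-0.206, -0.974, 0.097); φ = arcsin(p_z) ≈ 5.56°, λ = atan2(p_y, p_x) ≈ -101.94°.

≈ lat 5.6°N, lon 101.9°W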